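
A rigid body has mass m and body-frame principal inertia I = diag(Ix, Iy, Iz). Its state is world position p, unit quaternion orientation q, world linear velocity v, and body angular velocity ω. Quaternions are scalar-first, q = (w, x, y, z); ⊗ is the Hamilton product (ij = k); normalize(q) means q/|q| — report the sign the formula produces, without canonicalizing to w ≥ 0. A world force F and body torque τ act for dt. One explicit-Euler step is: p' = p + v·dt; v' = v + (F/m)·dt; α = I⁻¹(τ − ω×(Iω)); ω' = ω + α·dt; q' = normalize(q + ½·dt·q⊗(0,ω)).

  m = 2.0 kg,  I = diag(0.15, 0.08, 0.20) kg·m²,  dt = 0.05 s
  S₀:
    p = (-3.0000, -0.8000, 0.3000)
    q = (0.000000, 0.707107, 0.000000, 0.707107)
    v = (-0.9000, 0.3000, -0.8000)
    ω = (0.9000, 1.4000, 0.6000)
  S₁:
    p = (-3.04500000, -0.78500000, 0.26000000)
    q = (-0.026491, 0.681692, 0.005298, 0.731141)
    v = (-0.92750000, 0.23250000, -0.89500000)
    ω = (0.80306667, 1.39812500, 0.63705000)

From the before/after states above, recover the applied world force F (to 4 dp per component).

F = (-1.1000, -2.7000, -3.8000)

velocity change Δv = (-0.02750000, -0.06750000, -0.09500000)
applied force F = (-1.1000, -2.7000, -3.8000)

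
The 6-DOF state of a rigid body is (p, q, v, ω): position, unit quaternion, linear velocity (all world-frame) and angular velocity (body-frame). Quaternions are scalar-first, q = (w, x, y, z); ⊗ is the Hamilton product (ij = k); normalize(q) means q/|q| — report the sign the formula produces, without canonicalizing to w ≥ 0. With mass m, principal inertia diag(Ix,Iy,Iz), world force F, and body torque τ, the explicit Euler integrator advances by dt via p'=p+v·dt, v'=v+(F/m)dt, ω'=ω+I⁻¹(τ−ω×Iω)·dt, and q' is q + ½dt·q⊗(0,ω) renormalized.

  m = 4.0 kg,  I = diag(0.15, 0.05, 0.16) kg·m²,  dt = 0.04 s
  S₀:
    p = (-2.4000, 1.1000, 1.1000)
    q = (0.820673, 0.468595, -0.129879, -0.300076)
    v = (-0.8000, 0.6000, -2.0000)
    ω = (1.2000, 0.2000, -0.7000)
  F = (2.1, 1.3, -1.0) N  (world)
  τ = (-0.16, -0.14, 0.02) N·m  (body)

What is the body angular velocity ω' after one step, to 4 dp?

gyro term ω×Iω = (-0.0154, 0.0084, -0.0240)
angular accel α = (-0.9640, -2.9680, 0.2750)
new body rate ω' = (1.1614, 0.0813, -0.6890)

ω' = (1.1614, 0.0813, -0.6890)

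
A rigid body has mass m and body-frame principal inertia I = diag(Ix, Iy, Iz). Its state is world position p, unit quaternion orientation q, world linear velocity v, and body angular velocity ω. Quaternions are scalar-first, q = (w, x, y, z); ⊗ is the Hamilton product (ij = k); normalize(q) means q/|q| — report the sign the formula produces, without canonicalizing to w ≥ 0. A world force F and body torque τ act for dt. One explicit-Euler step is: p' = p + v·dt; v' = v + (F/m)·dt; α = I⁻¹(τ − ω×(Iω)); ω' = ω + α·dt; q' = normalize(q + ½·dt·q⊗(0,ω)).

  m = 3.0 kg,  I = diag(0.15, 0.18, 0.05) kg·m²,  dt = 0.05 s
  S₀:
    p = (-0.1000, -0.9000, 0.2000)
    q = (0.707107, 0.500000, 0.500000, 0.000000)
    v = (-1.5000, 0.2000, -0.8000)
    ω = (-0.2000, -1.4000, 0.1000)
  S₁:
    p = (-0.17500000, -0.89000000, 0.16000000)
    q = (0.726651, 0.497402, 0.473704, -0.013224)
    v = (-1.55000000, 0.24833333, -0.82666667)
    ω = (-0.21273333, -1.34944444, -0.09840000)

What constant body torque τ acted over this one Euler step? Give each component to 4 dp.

ω₁ − ω₀ = (-0.01273333, 0.05055556, -0.19840000)
precession coupling = (0.0182, -0.0020, 0.0084)
τ = I·(Δω/dt) + ω₀×(Iω₀) = (-0.0200, 0.1800, -0.1900)

τ = (-0.0200, 0.1800, -0.1900)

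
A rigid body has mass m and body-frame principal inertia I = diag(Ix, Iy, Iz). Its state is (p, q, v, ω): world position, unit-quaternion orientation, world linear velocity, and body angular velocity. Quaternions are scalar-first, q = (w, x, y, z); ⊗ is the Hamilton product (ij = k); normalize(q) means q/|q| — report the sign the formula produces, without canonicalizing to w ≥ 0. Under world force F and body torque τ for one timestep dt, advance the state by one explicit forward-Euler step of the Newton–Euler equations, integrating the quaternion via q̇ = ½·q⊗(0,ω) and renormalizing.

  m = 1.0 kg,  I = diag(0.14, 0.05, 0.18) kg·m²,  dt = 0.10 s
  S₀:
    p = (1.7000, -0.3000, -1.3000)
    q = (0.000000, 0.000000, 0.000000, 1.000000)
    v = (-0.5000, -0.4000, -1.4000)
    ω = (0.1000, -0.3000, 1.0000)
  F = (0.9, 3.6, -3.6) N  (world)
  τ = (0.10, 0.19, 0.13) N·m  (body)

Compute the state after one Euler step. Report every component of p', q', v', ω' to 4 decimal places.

p' = (1.6500, -0.3400, -1.4400)
q' = (-0.0499, 0.0150, 0.0050, 0.9986)
v' = (-0.4100, -0.0400, -1.7600)
ω' = (0.1993, 0.0880, 1.0707)

a = F/m = (0.9000, 3.6000, -3.6000)
p' = p + v·dt = (1.6500, -0.3400, -1.4400)
new velocity v' = (-0.4100, -0.0400, -1.7600)
gyro term ω×Iω = (-0.0390, -0.0040, 0.0027)
(τ − ω×Iω)/I = (0.9929, 3.8800, 0.7072)
ω' = ω + α·dt = (0.1993, 0.0880, 1.0707)
2q̇ = q⊗(0,ω) = (-1.0000000, 0.3000000, 0.1000000, 0.0000000)
updated quaternion q' = (-0.0499, 0.0150, 0.0050, 0.9986)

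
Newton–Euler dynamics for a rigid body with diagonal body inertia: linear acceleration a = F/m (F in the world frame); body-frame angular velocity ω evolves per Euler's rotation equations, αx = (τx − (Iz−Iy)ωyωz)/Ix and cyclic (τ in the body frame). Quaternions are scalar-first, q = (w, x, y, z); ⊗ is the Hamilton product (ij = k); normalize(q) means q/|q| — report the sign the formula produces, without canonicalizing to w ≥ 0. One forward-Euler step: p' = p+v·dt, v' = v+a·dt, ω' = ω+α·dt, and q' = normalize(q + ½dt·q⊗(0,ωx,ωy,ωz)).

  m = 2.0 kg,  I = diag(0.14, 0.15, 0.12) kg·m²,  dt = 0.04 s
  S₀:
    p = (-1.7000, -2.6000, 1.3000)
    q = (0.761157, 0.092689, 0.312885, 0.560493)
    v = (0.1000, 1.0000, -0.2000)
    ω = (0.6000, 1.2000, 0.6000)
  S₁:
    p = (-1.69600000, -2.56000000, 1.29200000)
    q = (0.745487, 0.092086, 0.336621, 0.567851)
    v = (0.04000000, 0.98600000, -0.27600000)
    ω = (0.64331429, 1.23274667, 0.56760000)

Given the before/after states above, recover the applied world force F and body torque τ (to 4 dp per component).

F = (-3.0000, -0.7000, -3.8000)
τ = (0.1300, 0.1300, -0.0900)

Δv = v₁−v₀ = (-0.06000000, -0.01400000, -0.07600000)
F = m·Δv/dt = (-3.0000, -0.7000, -3.8000)
Δω = ω₁−ω₀ = (0.04331429, 0.03274667, -0.03240000)
precession coupling = (-0.0216, 0.0072, 0.0072)
I·α + gyro = (0.1300, 0.1300, -0.0900)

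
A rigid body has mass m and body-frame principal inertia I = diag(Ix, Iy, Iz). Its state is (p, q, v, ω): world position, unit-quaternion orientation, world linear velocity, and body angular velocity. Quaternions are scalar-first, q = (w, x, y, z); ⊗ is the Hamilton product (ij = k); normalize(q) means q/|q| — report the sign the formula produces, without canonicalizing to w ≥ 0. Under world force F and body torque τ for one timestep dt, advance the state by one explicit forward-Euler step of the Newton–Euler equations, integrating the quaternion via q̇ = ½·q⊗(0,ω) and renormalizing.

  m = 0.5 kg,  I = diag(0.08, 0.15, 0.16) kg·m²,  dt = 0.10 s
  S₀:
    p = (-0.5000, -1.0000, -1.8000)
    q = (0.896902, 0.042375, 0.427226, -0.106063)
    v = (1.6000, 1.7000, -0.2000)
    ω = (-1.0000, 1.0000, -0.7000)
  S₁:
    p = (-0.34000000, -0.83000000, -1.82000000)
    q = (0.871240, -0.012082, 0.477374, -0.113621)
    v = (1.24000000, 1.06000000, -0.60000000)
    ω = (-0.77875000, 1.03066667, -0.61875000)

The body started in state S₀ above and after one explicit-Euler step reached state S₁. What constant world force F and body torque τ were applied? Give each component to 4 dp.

ω₁ − ω₀ = (0.22125000, 0.03066667, 0.08125000)
I·α + gyro = (0.1700, -0.0100, 0.0600)
Δv = v₁−v₀ = (-0.36000000, -0.64000000, -0.40000000)
m·(v₁−v₀)/dt = (-1.8000, -3.2000, -2.0000)

F = (-1.8000, -3.2000, -2.0000)
τ = (0.1700, -0.0100, 0.0600)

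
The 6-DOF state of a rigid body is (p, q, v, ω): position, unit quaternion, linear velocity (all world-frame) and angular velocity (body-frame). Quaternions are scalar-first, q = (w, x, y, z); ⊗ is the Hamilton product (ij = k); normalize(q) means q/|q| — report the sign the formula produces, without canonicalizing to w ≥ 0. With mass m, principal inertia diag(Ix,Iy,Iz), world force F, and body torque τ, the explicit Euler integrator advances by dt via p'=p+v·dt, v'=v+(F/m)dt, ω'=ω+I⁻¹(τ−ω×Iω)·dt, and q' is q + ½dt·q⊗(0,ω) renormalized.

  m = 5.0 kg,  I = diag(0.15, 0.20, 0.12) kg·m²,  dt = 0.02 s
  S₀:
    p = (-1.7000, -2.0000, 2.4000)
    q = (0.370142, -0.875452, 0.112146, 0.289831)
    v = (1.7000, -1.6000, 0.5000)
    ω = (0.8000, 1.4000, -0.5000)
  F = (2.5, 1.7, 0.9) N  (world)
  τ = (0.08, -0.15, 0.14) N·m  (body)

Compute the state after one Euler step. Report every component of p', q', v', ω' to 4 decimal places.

p' = (-1.6660, -2.0320, 2.4100)
q' = (0.3770, -0.8770, 0.1153, 0.2748)
v' = (1.7100, -1.5932, 0.5036)
ω' = (0.8032, 1.3862, -0.4860)

angular accel α = (0.1600, -0.6900, 0.7000)
ω' = ω + α·dt = (0.8032, 1.3862, -0.4860)
2q̇ = q⊗(0,ω) = (0.6882727, -0.1657228, 0.3123376, -1.5004206)
updated quaternion q' = (0.3770, -0.8770, 0.1153, 0.2748)
a = (0.5000, 0.3400, 0.1800)
p' = p + v·dt = (-1.6660, -2.0320, 2.4100)
v + (F/m)dt = (1.7100, -1.5932, 0.5036)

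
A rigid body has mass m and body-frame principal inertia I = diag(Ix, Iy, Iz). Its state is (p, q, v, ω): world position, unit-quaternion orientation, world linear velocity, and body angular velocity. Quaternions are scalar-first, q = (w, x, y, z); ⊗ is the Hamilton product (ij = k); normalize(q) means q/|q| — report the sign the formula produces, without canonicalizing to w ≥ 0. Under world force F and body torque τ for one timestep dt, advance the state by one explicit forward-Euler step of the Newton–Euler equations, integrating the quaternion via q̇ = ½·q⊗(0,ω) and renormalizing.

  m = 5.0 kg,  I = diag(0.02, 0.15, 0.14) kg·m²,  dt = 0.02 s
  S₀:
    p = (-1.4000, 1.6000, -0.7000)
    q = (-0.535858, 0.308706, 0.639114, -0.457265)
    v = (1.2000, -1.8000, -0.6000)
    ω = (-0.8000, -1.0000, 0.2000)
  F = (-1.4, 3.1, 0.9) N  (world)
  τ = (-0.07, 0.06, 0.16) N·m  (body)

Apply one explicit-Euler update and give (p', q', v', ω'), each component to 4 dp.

p' = (-1.3760, 1.5640, -0.7120)
q' = (-0.5260, 0.3097, 0.6475, -0.4563)
v' = (1.1944, -1.7876, -0.5964)
ω' = (-0.8720, -0.9946, 0.2080)

p' = p + v·dt = (-1.3760, 1.5640, -0.7120)
v' = v + a·dt = (1.1944, -1.7876, -0.5964)
angular accel α = (-3.6000, 0.2720, 0.4000)
ω + α·dt = (-0.8720, -0.9946, 0.2080)
q⊗(0,ω) = (0.9775318, 0.0992442, 0.8399288, 0.0954136)
updated quaternion q' = (-0.5260, 0.3097, 0.6475, -0.4563)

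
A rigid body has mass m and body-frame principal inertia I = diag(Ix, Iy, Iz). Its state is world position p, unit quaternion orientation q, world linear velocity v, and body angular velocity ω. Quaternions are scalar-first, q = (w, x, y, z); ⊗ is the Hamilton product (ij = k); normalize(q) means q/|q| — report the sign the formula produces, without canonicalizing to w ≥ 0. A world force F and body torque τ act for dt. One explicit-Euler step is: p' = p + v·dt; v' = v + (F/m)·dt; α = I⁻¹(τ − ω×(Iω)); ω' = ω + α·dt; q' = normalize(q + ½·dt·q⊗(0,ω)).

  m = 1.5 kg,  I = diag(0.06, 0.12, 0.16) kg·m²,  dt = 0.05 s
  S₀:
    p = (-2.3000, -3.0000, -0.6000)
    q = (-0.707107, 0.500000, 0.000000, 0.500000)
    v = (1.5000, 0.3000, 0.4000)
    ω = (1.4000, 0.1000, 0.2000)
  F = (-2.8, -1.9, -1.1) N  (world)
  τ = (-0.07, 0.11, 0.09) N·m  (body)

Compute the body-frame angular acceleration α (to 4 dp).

α = (-1.1800, 1.1500, 0.5100)

precession coupling ω×(Iω) = (0.0008, -0.0280, 0.0084)
angular accel α = (-1.1800, 1.1500, 0.5100)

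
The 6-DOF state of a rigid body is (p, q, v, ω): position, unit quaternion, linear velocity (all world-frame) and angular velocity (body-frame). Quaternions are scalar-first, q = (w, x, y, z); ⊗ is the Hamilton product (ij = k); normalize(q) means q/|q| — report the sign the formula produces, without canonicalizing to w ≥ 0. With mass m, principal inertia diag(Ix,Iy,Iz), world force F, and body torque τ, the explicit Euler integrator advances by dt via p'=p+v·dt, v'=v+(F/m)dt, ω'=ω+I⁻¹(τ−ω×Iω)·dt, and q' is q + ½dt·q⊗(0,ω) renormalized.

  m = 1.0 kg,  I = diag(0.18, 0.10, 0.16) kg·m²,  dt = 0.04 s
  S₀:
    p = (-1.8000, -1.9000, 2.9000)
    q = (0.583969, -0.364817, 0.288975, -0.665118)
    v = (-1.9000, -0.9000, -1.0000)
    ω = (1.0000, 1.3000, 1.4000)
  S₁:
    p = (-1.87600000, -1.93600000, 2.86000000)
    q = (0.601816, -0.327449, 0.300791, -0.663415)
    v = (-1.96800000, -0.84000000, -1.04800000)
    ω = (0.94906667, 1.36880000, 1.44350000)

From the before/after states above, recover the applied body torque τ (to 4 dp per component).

Δω = ω₁−ω₀ = (-0.05093333, 0.06880000, 0.04350000)
τ = I·(Δω/dt) + ω₀×(Iω₀) = (-0.1200, 0.2000, 0.0700)

τ = (-0.1200, 0.2000, 0.0700)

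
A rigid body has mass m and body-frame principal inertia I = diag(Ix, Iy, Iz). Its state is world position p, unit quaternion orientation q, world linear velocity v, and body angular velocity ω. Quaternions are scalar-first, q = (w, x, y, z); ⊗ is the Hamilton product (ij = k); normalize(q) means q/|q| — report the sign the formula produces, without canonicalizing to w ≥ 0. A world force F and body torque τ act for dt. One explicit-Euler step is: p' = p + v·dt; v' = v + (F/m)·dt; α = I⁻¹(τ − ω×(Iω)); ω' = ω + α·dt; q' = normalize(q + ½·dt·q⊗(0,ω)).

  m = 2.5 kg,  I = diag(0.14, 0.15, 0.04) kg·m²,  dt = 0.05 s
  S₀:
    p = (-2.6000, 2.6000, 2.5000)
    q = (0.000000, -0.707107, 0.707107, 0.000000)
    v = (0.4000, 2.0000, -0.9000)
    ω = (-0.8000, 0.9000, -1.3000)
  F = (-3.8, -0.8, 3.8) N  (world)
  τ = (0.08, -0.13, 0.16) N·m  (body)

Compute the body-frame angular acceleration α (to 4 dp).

gyro term ω×Iω = (0.1287, 0.1040, -0.0072)
angular accel α = (-0.3479, -1.5600, 4.1800)

α = (-0.3479, -1.5600, 4.1800)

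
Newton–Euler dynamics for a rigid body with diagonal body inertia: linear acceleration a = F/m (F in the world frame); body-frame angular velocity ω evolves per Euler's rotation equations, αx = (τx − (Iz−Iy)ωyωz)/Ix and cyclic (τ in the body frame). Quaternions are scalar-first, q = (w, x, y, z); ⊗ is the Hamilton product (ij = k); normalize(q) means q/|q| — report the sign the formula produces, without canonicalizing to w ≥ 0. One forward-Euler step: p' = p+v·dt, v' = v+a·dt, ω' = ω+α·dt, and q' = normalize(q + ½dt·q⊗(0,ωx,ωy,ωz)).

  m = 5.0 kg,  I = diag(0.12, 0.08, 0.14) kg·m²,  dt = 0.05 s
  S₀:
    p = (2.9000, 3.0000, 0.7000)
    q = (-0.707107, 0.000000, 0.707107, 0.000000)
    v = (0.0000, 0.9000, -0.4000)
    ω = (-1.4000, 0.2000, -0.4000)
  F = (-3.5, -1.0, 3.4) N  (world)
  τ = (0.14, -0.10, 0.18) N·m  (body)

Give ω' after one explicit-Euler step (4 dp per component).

ω' = (-1.3397, 0.1445, -0.3397)

gyro term ω×Iω = (-0.0048, -0.0112, 0.0112)
angular accel α = (1.2067, -1.1100, 1.2057)
ω' = ω + α·dt = (-1.3397, 0.1445, -0.3397)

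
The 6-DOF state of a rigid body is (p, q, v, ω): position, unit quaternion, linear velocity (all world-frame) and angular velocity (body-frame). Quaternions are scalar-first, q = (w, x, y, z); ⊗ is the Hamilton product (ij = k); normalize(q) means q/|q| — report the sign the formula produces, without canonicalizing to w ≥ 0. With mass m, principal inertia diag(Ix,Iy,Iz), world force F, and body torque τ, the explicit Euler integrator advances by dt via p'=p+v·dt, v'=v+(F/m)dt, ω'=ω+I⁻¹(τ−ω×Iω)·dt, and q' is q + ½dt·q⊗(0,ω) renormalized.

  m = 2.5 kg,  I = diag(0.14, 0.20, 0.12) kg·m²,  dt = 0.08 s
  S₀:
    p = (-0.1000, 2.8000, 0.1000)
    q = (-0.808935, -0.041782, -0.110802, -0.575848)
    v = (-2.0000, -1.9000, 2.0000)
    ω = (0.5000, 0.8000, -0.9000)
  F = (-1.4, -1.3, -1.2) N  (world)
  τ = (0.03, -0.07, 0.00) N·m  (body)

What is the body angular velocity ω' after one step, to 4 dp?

gyro term ω×Iω = (0.0576, -0.0090, 0.0240)
angular accel α = (-0.1971, -0.3050, -0.2000)
ω + α·dt = (0.4842, 0.7756, -0.9160)

ω' = (0.4842, 0.7756, -0.9160)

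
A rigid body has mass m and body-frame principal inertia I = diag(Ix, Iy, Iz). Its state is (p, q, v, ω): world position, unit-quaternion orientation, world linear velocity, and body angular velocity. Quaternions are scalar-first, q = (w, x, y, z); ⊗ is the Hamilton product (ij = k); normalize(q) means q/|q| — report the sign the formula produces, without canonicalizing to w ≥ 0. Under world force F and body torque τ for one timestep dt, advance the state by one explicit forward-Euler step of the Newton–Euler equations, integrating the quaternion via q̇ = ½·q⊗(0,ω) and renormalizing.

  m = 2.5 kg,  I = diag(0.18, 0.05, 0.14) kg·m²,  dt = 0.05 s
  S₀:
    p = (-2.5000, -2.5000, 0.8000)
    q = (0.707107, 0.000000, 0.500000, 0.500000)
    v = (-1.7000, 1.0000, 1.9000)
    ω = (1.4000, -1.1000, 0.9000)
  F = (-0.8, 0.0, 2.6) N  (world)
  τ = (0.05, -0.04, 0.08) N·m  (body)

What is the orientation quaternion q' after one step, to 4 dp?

2q̇ = q⊗(0,ω) = (0.1000000, 1.9899498, -0.0778177, -0.0636037)
q + ½dt·q⊗(0,ω), renormalized = (0.7087, 0.0497, 0.4974, 0.4978)

q' = (0.7087, 0.0497, 0.4974, 0.4978)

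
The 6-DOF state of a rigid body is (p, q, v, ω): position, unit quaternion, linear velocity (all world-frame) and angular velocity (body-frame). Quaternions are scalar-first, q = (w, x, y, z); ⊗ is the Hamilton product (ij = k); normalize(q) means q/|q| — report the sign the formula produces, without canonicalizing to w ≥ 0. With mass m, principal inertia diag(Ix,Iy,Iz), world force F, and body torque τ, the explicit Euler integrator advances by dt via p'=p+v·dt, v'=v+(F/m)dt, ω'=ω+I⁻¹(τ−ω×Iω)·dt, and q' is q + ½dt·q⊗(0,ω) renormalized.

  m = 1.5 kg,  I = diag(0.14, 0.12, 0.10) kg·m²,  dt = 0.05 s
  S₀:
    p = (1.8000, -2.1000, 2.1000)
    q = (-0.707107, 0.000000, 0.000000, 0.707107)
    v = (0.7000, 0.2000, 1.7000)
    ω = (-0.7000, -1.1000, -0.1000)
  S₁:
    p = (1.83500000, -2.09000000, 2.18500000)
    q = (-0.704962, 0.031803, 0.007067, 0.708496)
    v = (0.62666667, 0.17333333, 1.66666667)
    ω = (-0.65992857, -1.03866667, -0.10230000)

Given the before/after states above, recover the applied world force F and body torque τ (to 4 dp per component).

F = (-2.2000, -0.8000, -1.0000)
τ = (0.1100, 0.1500, -0.0200)

ω₁ − ω₀ = (0.04007143, 0.06133333, -0.00230000)
ω₀×(Iω₀) = (-0.0022, 0.0028, -0.0154)
I·α + gyro = (0.1100, 0.1500, -0.0200)
Δv = v₁−v₀ = (-0.07333333, -0.02666667, -0.03333333)
applied force F = (-2.2000, -0.8000, -1.0000)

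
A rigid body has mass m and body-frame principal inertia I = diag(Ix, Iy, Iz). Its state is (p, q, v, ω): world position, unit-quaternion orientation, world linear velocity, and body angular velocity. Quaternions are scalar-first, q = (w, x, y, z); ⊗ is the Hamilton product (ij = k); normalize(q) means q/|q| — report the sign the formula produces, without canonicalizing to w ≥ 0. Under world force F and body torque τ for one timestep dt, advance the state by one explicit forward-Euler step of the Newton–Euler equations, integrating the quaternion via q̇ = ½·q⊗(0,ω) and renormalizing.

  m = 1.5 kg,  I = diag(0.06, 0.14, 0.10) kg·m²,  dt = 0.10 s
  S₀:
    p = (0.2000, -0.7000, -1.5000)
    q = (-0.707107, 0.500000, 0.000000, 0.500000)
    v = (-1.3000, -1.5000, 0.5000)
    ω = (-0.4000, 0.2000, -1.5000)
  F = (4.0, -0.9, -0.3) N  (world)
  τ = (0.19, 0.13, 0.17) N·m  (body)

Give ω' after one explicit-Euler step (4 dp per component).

ω' = (-0.1033, 0.3100, -1.3236)

(τ − ω×Iω)/I = (2.9667, 1.1000, 1.7640)
ω' = ω + α·dt = (-0.1033, 0.3100, -1.3236)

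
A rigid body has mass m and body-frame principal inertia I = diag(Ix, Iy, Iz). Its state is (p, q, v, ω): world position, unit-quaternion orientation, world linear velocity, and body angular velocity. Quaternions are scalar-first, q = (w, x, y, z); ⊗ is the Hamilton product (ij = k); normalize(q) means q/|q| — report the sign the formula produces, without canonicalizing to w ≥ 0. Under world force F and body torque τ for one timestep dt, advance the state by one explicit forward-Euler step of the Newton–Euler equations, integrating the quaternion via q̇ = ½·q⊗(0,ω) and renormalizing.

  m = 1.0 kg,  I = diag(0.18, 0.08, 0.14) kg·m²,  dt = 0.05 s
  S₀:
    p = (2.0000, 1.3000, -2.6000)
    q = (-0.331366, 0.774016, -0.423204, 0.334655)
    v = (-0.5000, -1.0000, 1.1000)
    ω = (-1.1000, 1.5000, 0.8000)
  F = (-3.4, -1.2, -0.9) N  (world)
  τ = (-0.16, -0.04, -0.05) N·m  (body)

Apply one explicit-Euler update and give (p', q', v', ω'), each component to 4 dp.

p' = (1.9750, 1.2500, -2.5450)
q' = (-0.3005, 0.7611, -0.4597, 0.3450)
v' = (-0.6700, -1.0600, 1.0550)
ω' = (-1.1644, 1.4970, 0.7232)

linear accel F/m = (-3.4000, -1.2000, -0.9000)
p' = p + v·dt = (1.9750, 1.2500, -2.5450)
v + (F/m)dt = (-0.6700, -1.0600, 1.0550)
gyro term ω×Iω = (0.0720, -0.0352, 0.1650)
α = I⁻¹(τ − ω×Iω) = (-1.2889, -0.0600, -1.5357)
ω + α·dt = (-1.1644, 1.4970, 0.7232)
2q̇ = q⊗(0,ω) = (1.2184996, -0.4760431, -1.4843823, 0.4304068)
updated quaternion q' = (-0.3005, 0.7611, -0.4597, 0.3450)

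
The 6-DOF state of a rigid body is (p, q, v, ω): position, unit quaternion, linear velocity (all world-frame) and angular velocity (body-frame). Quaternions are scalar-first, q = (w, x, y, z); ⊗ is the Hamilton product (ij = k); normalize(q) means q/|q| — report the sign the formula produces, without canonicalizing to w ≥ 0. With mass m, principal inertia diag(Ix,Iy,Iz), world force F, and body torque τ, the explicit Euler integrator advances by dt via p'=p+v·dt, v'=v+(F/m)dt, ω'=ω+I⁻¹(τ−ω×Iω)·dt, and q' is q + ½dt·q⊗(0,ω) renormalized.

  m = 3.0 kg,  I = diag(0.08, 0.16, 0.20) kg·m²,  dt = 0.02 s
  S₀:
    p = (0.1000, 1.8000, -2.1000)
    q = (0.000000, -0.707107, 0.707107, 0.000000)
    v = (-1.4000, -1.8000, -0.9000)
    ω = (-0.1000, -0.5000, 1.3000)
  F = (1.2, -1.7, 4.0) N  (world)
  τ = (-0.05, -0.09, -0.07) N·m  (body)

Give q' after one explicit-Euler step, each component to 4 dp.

q⊗(0,ω) = (0.2828428, 0.9192391, 0.9192391, 0.4242642)
updated quaternion q' = (0.0028, -0.6978, 0.7162, 0.0042)

q' = (0.0028, -0.6978, 0.7162, 0.0042)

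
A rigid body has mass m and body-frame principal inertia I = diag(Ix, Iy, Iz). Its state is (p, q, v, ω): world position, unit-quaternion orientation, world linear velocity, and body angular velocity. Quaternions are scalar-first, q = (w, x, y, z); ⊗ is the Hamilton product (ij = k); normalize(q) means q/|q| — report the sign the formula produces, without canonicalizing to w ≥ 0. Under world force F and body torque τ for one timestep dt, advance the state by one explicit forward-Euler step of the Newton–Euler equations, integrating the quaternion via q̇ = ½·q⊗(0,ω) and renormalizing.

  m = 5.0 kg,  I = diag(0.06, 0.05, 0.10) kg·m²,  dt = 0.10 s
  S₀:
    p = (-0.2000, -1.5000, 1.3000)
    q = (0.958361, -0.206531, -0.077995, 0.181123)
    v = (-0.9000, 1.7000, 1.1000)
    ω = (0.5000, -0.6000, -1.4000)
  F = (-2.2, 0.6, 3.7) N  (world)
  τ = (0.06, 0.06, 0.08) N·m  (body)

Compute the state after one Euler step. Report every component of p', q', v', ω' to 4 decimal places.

p' = (-0.2900, -1.3300, 1.4100)
q' = (0.9707, -0.1711, -0.1163, 0.1218)
v' = (-0.9440, 1.7120, 1.1740)
ω' = (0.5300, -0.5360, -1.3230)

angular accel α = (0.3000, 0.6400, 0.7700)
ω' = ω + α·dt = (0.5300, -0.5360, -1.3230)
2q̇ = q⊗(0,ω) = (0.3100407, 0.6970473, -0.7735985, -1.1787893)
q + ½dt·q⊗(0,ω), renormalized = (0.9707, -0.1711, -0.1163, 0.1218)
a = (-0.4400, 0.1200, 0.7400)
p' = p + v·dt = (-0.2900, -1.3300, 1.4100)
new velocity v' = (-0.9440, 1.7120, 1.1740)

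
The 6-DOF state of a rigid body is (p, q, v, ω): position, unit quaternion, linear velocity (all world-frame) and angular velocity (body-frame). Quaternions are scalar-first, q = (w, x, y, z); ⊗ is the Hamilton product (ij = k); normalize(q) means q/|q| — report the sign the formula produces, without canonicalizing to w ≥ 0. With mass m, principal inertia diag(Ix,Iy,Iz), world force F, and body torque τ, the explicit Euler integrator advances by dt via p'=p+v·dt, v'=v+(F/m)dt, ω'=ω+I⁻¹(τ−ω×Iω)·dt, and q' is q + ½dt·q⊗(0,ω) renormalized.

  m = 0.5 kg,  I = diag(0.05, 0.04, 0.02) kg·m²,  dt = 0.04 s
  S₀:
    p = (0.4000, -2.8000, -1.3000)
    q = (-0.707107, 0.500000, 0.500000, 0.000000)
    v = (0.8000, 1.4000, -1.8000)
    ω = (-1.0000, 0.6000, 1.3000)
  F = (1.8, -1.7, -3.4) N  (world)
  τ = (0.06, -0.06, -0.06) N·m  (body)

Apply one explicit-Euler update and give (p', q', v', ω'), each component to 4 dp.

p' = (0.4320, -2.7440, -1.3720)
q' = (-0.7027, 0.5268, 0.4782, -0.0024)
v' = (0.9440, 1.2640, -2.0720)
ω' = (-0.9395, 0.5790, 1.1680)

linear accel F/m = (3.6000, -3.4000, -6.8000)
p + v·dt = (0.4320, -2.7440, -1.3720)
v' = v + a·dt = (0.9440, 1.2640, -2.0720)
angular accel α = (1.5120, -0.5250, -3.3000)
new body rate ω' = (-0.9395, 0.5790, 1.1680)
2q̇ = q⊗(0,ω) = (0.2000000, 1.3571070, -1.0742642, -0.1192391)
q + ½dt·q⊗(0,ω), renormalized = (-0.7027, 0.5268, 0.4782, -0.0024)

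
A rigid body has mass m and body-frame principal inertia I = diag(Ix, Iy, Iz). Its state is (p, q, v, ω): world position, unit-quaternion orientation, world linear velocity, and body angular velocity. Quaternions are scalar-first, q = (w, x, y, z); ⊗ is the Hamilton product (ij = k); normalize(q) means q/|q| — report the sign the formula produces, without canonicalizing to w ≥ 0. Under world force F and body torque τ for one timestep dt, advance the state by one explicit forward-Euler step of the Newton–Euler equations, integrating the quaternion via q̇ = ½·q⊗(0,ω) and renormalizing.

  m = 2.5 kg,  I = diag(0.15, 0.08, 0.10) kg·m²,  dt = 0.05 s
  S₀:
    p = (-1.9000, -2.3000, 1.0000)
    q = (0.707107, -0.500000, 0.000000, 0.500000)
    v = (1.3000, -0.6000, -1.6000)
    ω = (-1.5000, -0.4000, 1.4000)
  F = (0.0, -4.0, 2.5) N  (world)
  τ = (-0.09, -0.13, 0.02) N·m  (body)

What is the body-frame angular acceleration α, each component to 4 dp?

α = (-0.5253, -0.3125, 0.6200)

precession coupling ω×(Iω) = (-0.0112, -0.1050, -0.0420)
(τ − ω×Iω)/I = (-0.5253, -0.3125, 0.6200)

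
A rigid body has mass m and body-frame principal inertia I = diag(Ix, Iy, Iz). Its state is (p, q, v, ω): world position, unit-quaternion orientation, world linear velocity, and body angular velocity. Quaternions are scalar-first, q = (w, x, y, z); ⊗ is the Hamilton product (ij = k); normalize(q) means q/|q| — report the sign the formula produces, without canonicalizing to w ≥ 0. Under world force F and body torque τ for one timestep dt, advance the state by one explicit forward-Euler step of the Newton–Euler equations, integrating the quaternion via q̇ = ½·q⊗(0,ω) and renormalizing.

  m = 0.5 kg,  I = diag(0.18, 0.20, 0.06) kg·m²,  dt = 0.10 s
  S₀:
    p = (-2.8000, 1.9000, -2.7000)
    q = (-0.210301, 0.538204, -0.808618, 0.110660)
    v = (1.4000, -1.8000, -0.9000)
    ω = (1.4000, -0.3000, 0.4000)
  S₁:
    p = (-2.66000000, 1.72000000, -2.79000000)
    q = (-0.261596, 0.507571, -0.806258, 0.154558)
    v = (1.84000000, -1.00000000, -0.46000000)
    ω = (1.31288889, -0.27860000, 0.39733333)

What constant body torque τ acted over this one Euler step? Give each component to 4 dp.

ω₁ − ω₀ = (-0.08711111, 0.02140000, -0.00266667)
precession coupling = (0.0168, 0.0672, -0.0084)
I·α + gyro = (-0.1400, 0.1100, -0.0100)

τ = (-0.1400, 0.1100, -0.0100)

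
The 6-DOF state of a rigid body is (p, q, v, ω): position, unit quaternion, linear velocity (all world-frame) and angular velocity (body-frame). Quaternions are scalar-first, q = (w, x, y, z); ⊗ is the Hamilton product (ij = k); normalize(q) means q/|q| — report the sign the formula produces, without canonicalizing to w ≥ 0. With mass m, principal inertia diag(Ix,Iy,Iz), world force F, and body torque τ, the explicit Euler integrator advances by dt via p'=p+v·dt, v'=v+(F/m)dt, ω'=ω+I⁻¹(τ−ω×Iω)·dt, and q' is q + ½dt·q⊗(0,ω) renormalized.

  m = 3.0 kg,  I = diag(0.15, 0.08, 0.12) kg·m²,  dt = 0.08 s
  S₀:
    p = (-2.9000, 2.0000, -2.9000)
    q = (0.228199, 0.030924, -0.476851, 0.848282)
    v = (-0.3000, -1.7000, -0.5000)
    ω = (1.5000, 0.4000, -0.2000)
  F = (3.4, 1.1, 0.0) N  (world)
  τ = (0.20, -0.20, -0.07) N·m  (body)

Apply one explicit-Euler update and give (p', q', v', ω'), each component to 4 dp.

p' = (-2.9240, 1.8640, -2.9400)
q' = (0.2403, 0.0348, -0.4212, 0.8739)
v' = (-0.2093, -1.6707, -0.5000)
ω' = (1.6084, 0.2090, -0.2187)

angular accel α = (1.3547, -2.3875, -0.2333)
ω' = ω + α·dt = (1.6084, 0.2090, -0.2187)
Hamilton product q⊗(0,ω) = (0.3140108, 0.0983559, 1.3698874, 0.6820063)
updated quaternion q' = (0.2403, 0.0348, -0.4212, 0.8739)
a = F/m = (1.1333, 0.3667, 0.0000)
p + v·dt = (-2.9240, 1.8640, -2.9400)
v' = v + a·dt = (-0.2093, -1.6707, -0.5000)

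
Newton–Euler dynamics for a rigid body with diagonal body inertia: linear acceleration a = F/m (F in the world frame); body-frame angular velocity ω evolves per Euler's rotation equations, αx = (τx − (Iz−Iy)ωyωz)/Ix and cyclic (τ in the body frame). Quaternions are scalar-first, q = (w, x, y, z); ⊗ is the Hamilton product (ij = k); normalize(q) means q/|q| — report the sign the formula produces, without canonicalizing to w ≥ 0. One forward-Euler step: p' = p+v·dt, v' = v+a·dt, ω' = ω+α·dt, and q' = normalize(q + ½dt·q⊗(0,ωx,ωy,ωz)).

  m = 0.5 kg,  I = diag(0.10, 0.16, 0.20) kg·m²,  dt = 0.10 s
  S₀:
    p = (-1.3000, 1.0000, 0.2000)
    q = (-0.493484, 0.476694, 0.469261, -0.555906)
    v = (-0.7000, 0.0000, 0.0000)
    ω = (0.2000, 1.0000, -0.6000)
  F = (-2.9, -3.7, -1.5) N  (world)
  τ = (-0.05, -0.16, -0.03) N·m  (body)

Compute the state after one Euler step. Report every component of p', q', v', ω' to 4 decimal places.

ω×(Iω) gyroscopic = (-0.0240, 0.0120, 0.0120)
angular accel α = (-0.2600, -1.0750, -0.2100)
ω' = ω + α·dt = (0.1740, 0.8925, -0.6210)
q⊗(0,ω) = (-0.8981434, 0.1756526, -0.3186488, 0.6789322)
q' = normalize(q + ½dt·q⊗(0,ω)) = (-0.5375, 0.4846, 0.4525, -0.5210)
a = F/m = (-5.8000, -7.4000, -3.0000)
new position p' = (-1.3700, 1.0000, 0.2000)
v + (F/m)dt = (-1.2800, -0.7400, -0.3000)

p' = (-1.3700, 1.0000, 0.2000)
q' = (-0.5375, 0.4846, 0.4525, -0.5210)
v' = (-1.2800, -0.7400, -0.3000)
ω' = (0.1740, 0.8925, -0.6210)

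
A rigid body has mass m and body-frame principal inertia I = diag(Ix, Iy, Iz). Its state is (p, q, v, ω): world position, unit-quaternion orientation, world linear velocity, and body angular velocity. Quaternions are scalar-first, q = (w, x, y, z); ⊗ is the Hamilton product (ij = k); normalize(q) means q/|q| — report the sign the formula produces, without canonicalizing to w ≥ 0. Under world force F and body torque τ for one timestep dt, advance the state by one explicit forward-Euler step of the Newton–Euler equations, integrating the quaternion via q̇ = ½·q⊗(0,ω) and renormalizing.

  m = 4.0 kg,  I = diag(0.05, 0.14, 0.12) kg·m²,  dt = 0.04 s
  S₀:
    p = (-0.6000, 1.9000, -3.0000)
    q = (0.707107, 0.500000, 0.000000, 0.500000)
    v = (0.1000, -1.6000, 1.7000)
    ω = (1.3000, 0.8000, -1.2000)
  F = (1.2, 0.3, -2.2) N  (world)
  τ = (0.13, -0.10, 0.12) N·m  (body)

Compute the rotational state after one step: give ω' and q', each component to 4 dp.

precession coupling ω×(Iω) = (0.0192, 0.1092, 0.0936)
angular accel α = (2.2160, -1.4943, 0.2200)
ω + α·dt = (1.3886, 0.7402, -1.1912)
Hamilton product q⊗(0,ω) = (-0.0500000, 0.5192391, 1.8156856, -0.4485284)
updated quaternion q' = (0.7056, 0.5100, 0.0363, 0.4907)

ω' = (1.3886, 0.7402, -1.1912)
q' = (0.7056, 0.5100, 0.0363, 0.4907)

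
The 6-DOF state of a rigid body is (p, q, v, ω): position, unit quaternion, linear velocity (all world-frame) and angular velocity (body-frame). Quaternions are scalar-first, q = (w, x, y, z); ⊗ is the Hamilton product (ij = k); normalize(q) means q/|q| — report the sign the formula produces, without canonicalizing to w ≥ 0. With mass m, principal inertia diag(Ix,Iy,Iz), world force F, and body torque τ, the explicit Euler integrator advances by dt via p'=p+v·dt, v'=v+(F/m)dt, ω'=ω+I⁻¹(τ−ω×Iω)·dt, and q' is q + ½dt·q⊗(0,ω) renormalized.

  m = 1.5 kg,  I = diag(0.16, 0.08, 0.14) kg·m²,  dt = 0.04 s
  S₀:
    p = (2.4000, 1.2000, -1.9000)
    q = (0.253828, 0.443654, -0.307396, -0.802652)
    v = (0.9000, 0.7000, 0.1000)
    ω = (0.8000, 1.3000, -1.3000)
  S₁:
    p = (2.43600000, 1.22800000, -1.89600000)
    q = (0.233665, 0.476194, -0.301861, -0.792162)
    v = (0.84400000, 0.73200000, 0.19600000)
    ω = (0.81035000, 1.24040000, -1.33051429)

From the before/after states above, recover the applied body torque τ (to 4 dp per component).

τ = (-0.0600, -0.1400, -0.1900)

rate change Δω = (0.01035000, -0.05960000, -0.03051429)
gyro term ω₀×Iω₀ = (-0.1014, -0.0208, -0.0832)
I·α + gyro = (-0.0600, -0.1400, -0.1900)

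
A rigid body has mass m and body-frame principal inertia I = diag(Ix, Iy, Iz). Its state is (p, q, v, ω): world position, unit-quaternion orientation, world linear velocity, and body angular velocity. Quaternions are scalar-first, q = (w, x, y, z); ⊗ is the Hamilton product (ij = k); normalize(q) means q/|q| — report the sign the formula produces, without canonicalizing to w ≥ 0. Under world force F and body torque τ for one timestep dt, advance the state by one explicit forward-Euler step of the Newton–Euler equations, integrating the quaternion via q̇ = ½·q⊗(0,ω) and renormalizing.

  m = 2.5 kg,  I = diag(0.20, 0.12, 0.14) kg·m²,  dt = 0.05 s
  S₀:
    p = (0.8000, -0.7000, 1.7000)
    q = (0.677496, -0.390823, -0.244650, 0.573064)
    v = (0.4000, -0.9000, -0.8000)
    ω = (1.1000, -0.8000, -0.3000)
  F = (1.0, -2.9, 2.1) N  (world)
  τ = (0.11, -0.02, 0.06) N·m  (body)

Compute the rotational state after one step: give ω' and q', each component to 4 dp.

(τ − ω×Iω)/I = (0.5260, -0.0017, -0.0743)
ω + α·dt = (1.1263, -0.8001, -0.3037)
q⊗(0,ω) = (0.4061045, 1.2770918, -0.0288733, 0.3785246)
updated quaternion q' = (0.6872, -0.3587, -0.2452, 0.5822)

ω' = (1.1263, -0.8001, -0.3037)
q' = (0.6872, -0.3587, -0.2452, 0.5822)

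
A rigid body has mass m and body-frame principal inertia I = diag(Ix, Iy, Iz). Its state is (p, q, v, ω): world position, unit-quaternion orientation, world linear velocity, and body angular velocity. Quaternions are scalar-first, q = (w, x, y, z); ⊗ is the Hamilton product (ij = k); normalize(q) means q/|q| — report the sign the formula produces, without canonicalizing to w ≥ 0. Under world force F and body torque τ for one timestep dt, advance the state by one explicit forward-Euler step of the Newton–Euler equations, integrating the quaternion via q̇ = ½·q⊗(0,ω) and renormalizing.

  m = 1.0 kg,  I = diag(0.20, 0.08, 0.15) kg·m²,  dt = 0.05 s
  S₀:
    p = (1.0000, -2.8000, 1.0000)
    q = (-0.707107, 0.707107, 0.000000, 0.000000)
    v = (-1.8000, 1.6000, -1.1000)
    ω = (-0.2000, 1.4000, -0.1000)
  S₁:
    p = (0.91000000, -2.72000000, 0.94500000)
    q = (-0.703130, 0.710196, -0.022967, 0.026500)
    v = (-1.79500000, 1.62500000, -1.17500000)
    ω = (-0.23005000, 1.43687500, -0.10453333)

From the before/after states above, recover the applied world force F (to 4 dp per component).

v₁ − v₀ = (0.00500000, 0.02500000, -0.07500000)
m·(v₁−v₀)/dt = (0.1000, 0.5000, -1.5000)

F = (0.1000, 0.5000, -1.5000)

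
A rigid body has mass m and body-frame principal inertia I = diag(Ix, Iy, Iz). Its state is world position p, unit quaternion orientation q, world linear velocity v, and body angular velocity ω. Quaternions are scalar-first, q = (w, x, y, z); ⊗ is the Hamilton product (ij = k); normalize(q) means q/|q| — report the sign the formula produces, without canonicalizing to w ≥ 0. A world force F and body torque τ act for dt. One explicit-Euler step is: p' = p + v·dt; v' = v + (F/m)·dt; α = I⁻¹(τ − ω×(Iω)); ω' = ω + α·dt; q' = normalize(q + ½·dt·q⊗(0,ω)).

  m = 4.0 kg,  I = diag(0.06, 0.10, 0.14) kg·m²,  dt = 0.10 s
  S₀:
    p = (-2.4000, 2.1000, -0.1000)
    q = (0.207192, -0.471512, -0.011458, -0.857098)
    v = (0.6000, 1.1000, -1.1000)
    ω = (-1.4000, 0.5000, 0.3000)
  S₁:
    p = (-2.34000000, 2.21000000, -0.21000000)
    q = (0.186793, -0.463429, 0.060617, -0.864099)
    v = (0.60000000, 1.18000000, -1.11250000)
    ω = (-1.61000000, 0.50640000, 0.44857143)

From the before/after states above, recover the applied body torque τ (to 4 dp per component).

rate change Δω = (-0.21000000, 0.00640000, 0.14857143)
gyro term ω₀×Iω₀ = (0.0060, 0.0336, -0.0280)
applied torque τ = (-0.1200, 0.0400, 0.1800)

τ = (-0.1200, 0.0400, 0.1800)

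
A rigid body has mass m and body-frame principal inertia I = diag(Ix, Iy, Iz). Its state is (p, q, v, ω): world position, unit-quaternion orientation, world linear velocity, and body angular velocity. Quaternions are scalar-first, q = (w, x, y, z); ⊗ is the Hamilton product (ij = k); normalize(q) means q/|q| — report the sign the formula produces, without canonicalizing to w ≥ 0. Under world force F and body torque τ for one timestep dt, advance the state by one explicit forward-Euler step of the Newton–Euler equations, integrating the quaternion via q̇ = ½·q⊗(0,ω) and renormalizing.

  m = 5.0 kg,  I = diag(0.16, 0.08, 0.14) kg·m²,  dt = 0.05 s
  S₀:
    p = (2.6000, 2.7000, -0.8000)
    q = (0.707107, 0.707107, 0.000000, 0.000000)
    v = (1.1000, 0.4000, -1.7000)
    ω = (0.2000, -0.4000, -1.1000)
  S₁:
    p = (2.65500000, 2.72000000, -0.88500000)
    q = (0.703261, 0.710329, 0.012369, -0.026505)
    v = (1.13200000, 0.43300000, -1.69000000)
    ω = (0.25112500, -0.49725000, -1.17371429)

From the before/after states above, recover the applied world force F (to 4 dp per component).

Δv = v₁−v₀ = (0.03200000, 0.03300000, 0.01000000)
F = m·Δv/dt = (3.2000, 3.3000, 1.0000)

F = (3.2000, 3.3000, 1.0000)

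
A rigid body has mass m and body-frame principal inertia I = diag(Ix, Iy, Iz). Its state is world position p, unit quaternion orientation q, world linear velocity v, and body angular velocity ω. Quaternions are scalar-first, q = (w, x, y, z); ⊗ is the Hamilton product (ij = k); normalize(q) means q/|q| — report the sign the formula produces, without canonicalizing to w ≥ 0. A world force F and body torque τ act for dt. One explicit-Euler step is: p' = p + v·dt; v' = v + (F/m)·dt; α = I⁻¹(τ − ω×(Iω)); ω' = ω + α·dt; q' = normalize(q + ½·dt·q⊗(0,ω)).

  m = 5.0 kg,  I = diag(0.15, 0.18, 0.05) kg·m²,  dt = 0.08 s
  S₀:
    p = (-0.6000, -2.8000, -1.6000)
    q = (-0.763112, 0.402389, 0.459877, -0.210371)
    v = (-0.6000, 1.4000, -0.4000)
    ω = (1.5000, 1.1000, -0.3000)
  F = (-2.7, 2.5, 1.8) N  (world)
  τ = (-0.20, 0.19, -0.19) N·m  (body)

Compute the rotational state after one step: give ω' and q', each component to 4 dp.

ω' = (1.3705, 1.2044, -0.6832)
q' = (-0.8077, 0.3593, 0.4173, -0.2105)

ω×(Iω) gyroscopic = (0.0429, -0.0450, 0.0495)
angular accel α = (-1.6193, 1.3056, -4.7900)
ω' = ω + α·dt = (1.3705, 1.2044, -0.6832)
q⊗(0,ω) = (-1.1725595, -1.0512230, -1.0342630, -0.0182540)
updated quaternion q' = (-0.8077, 0.3593, 0.4173, -0.2105)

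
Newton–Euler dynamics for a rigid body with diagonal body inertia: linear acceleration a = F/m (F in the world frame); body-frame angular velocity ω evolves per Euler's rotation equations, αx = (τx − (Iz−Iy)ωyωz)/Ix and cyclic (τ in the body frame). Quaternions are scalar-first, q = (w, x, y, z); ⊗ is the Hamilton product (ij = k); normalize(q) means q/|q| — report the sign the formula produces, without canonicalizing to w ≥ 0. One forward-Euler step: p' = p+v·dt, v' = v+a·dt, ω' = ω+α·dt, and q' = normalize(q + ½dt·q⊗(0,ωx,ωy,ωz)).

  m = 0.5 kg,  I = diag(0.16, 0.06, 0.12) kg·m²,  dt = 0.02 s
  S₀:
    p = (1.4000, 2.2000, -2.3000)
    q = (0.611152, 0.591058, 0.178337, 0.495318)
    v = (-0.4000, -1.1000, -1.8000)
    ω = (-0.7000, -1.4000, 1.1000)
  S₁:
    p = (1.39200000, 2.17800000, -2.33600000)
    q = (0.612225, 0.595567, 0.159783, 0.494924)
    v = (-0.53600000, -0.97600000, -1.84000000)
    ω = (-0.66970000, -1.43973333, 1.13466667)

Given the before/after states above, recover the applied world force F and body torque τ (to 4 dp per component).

Δω = ω₁−ω₀ = (0.03030000, -0.03973333, 0.03466667)
ω₀×(Iω₀) = (-0.0924, -0.0308, -0.0980)
applied torque τ = (0.1500, -0.1500, 0.1100)
Δv = v₁−v₀ = (-0.13600000, 0.12400000, -0.04000000)
F = m·Δv/dt = (-3.4000, 3.1000, -1.0000)

F = (-3.4000, 3.1000, -1.0000)
τ = (0.1500, -0.1500, 0.1100)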